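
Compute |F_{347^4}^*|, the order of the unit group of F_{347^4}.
|F_{347^4}^*| = 14498327280

F_{347^4} has 347^4 = 14498327281 elements; its multiplicative group consists of all nonzero elements, so |F_{347^4}^*| = 14498327281 - 1 = 14498327280. (It is cyclic since any finite subgroup of the multiplicative group of a field is cyclic.)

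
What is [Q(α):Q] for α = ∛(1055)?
[Q(α):Q] = 3

The minimal polynomial of α is x^3 - 1055, irreducible over Q since 1055 is not a perfect cube (so x^3 - 1055 has no rational root). Hence [Q(α):Q] = deg(m_α) = 3.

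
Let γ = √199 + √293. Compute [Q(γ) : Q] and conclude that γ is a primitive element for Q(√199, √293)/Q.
[Q(γ) : Q] = 4 (equivalently, Q(γ) = Q(√199, √293))

Obviously Q(γ) ⊆ Q(√199, √293), and [Q(√199, √293):Q] = 4 (since 199, 293 are distinct squarefree integers > 1 with 58307 not a perfect square). To show equality we compute the minimal polynomial of γ. From γ = √199 + √293: γ^2 = 199 + 2√(58307) + 293 = 492 + 2√(58307), so γ^2 - 492 = 2√(58307); squaring, (γ^2 - 492)^2 = 4·58307, i.e. γ^4 - 984γ^2 + 242064 - 233228 = 0, i.e. γ^4 - 984γ^2 + 8836 = 0. So γ is a root of x^4 - 984x^2 + 8836. This polynomial is irreducible over Q: it has no rational root (each ±√199 ± √293 is irrational), and any factorization into two quadratics over Q would force √(58307) ∈ Q (pairing opposite roots) or √199, √293 ∈ Q (other pairings), all impossible. Hence [Q(γ):Q] = 4 = [Q(√199, √293):Q], so Q(γ) = Q(√199, √293).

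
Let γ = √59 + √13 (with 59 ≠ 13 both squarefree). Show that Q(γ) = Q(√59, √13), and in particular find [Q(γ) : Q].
[Q(γ) : Q] = 4 (equivalently, Q(γ) = Q(√59, √13))

Obviously Q(γ) ⊆ Q(√59, √13), and [Q(√59, √13):Q] = 4 (since 59, 13 are distinct squarefree integers > 1 with 767 not a perfect square). To show equality we compute the minimal polynomial of γ. From γ = √59 + √13: γ^2 = 59 + 2√(767) + 13 = 72 + 2√(767), so γ^2 - 72 = 2√(767); squaring, (γ^2 - 72)^2 = 4·767, i.e. γ^4 - 144γ^2 + 5184 - 3068 = 0, i.e. γ^4 - 144γ^2 + 2116 = 0. So γ is a root of x^4 - 144x^2 + 2116. This polynomial is irreducible over Q: it has no rational root (each ±√59 ± √13 is irrational), and any factorization into two quadratics over Q would force √(767) ∈ Q (pairing opposite roots) or √59, √13 ∈ Q (other pairings), all impossible. Hence [Q(γ):Q] = 4 = [Q(√59, √13):Q], so Q(γ) = Q(√59, √13).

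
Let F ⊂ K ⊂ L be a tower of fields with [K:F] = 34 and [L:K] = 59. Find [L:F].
[L:F] = 2006

The tower law says that for any tower of field extensions F ⊂ K ⊂ L with finite degrees, [L:F] = [L:K] · [K:F]. Here this gives [L:F] = 59 · 34 = 2006.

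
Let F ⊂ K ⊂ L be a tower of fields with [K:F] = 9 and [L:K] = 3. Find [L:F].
[L:F] = 27

The tower law says that for any tower of field extensions F ⊂ K ⊂ L with finite degrees, [L:F] = [L:K] · [K:F]. Here this gives [L:F] = 3 · 9 = 27.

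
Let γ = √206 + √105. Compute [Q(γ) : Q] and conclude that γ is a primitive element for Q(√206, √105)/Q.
[Q(γ) : Q] = 4 (equivalently, Q(γ) = Q(√206, √105))

Obviously Q(γ) ⊆ Q(√206, √105), and [Q(√206, √105):Q] = 4 (since 206, 105 are distinct squarefree integers > 1 with 21630 not a perfect square). To show equality we compute the minimal polynomial of γ. From γ = √206 + √105: γ^2 = 206 + 2√(21630) + 105 = 311 + 2√(21630), so γ^2 - 311 = 2√(21630); squaring, (γ^2 - 311)^2 = 4·21630, i.e. γ^4 - 622γ^2 + 96721 - 86520 = 0, i.e. γ^4 - 622γ^2 + 10201 = 0. So γ is a root of x^4 - 622x^2 + 10201. This polynomial is irreducible over Q: it has no rational root (each ±√206 ± √105 is irrational), and any factorization into two quadratics over Q would force √(21630) ∈ Q (pairing opposite roots) or √206, √105 ∈ Q (other pairings), all impossible. Hence [Q(γ):Q] = 4 = [Q(√206, √105):Q], so Q(γ) = Q(√206, √105).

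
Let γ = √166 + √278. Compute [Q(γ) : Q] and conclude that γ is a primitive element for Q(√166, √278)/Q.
[Q(γ) : Q] = 4 (equivalently, Q(γ) = Q(√166, √278))

Obviously Q(γ) ⊆ Q(√166, √278), and [Q(√166, √278):Q] = 4 (since 166, 278 are distinct squarefree integers > 1 with 46148 not a perfect square). To show equality we compute the minimal polynomial of γ. From γ = √166 + √278: γ^2 = 166 + 2√(46148) + 278 = 444 + 2√(46148), so γ^2 - 444 = 2√(46148); squaring, (γ^2 - 444)^2 = 4·46148, i.e. γ^4 - 888γ^2 + 197136 - 184592 = 0, i.e. γ^4 - 888γ^2 + 12544 = 0. So γ is a root of x^4 - 888x^2 + 12544. This polynomial is irreducible over Q: it has no rational root (each ±√166 ± √278 is irrational), and any factorization into two quadratics over Q would force √(46148) ∈ Q (pairing opposite roots) or √166, √278 ∈ Q (other pairings), all impossible. Hence [Q(γ):Q] = 4 = [Q(√166, √278):Q], so Q(γ) = Q(√166, √278).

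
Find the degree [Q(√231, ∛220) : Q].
[Q(√231, ∛220) : Q] = 6

Let L = Q(√231, ∛220). Since Q(√231) ⊂ L and [Q(√231):Q] = 2, the tower law gives 2 | [L:Q]. Likewise Q(∛220) ⊂ L with [Q(∛220):Q] = 3 (because 220 is not a perfect cube), so 3 | [L:Q]. As gcd(2,3) = 1, [L:Q] is divisible by 6. Conversely L is generated over Q by √231 and ∛220, so [L:Q] ≤ 2·3 = 6. Therefore [Q(√231, ∛220) : Q] = 6.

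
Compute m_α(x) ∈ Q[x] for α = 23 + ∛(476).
m_α(x) = x^3 - 69x^2 + 1587x - 12643

Set β = α - 23 = ∛(476), so β^3 = 476. Then (α - 23)^3 - 476 = 0, i.e. α is a root of g(x) = (x - 23)^3 - 476 = x^3 - 69x^2 + 1587x - 12643. Since g(x) = h(x - 23) where h(x) = x^3 - 476, and h is irreducible over Q (because 476 is not a perfect cube, so h has no rational root, and a monic cubic with no rational root is irreducible), g is also irreducible (irreducibility is preserved under the substitution x → x - 23). Hence m_α(x) = x^3 - 69x^2 + 1587x - 12643.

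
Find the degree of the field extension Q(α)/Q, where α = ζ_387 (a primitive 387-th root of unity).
[Q(α):Q] = 252

The minimal polynomial of ζ_387 over Q is the 387-th cyclotomic polynomial Φ_387(x), which is irreducible over Q and has degree φ(387) = 252. Hence [Q(α):Q] = φ(387) = 252.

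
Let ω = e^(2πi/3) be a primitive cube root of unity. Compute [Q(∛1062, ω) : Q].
[Q(∛1062, ω) : Q] = 6

[Q(∛1062):Q] = 3 (min poly x^3 - 1062, irreducible since 1062 is not a perfect cube). [Q(ω):Q] = 2 (min poly x^2 + x + 1). Since Q(∛1062) ⊂ R and ω ∉ R, we have ω ∉ Q(∛1062), so x^2 + x + 1 remains irreducible over Q(∛1062) and [Q(∛1062, ω) : Q(∛1062)] = 2. By the tower law, [Q(∛1062, ω) : Q] = 3 · 2 = 6. (In fact Q(∛1062, ω) is the splitting field of x^3 - 1062 over Q.)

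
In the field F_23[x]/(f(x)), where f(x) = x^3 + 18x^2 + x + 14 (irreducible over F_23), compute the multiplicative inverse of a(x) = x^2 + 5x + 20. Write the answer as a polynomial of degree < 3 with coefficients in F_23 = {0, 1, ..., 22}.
a(x)^(-1) ≡ 17x^2 + 18x + 4 (mod f(x))

Since f is irreducible over F_23, F_23[x]/(f) is a field and a(x) ≠ 0 has an inverse. Apply the extended Euclidean algorithm to f(x) and a(x) in F_23[x]: f(x) = (x + 13)·a(x) + (8x + 7);  a(x) = (3x + 21)·(8x + 7) + (11). The last nonzero remainder is the constant 11 = gcd(f, a) in F_23. Back-substituting through the division chain expresses 11 = s(x)·a(x) + t(x)·f(x) with s(x) ≡ 3x^2 + 14x + 21 (mod f), so (3x^2 + 14x + 21)·a(x) ≡ 11 (mod f). Multiplying by 11^(-1) ≡ 21 in F_23 gives a(x)^(-1) ≡ 21·(3x^2 + 14x + 21) ≡ 17x^2 + 18x + 4 (mod f). Check: (x^2 + 5x + 20)·(17x^2 + 18x + 4) = 17x^4 + 11x^3 + 20x^2 + 12x + 11 ≡ 1 (mod x^3 + 18x^2 + x + 14).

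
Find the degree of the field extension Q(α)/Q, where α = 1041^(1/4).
[Q(α):Q] = 4

α is a root of x^4 - 1041. By Eisenstein's criterion at the prime p = 3 (which divides the constant term 1041 but p^2 = 9 does not, since 1041 is squarefree), x^4 - 1041 is irreducible over Q. Hence [Q(α):Q] = 4.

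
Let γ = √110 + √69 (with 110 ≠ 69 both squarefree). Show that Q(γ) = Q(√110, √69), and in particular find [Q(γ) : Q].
[Q(γ) : Q] = 4 (equivalently, Q(γ) = Q(√110, √69))

Obviously Q(γ) ⊆ Q(√110, √69), and [Q(√110, √69):Q] = 4 (since 110, 69 are distinct squarefree integers > 1 with 7590 not a perfect square). To show equality we compute the minimal polynomial of γ. From γ = √110 + √69: γ^2 = 110 + 2√(7590) + 69 = 179 + 2√(7590), so γ^2 - 179 = 2√(7590); squaring, (γ^2 - 179)^2 = 4·7590, i.e. γ^4 - 358γ^2 + 32041 - 30360 = 0, i.e. γ^4 - 358γ^2 + 1681 = 0. So γ is a root of x^4 - 358x^2 + 1681. This polynomial is irreducible over Q: it has no rational root (each ±√110 ± √69 is irrational), and any factorization into two quadratics over Q would force √(7590) ∈ Q (pairing opposite roots) or √110, √69 ∈ Q (other pairings), all impossible. Hence [Q(γ):Q] = 4 = [Q(√110, √69):Q], so Q(γ) = Q(√110, √69).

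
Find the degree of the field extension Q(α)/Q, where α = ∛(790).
[Q(α):Q] = 3

The minimal polynomial of α is x^3 - 790, irreducible over Q since 790 is not a perfect cube (so x^3 - 790 has no rational root). Hence [Q(α):Q] = deg(m_α) = 3.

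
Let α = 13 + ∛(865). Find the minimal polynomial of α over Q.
m_α(x) = x^3 - 39x^2 + 507x - 3062

Set β = α - 13 = ∛(865), so β^3 = 865. Then (α - 13)^3 - 865 = 0, i.e. α is a root of g(x) = (x - 13)^3 - 865 = x^3 - 39x^2 + 507x - 3062. Since g(x) = h(x - 13) where h(x) = x^3 - 865, and h is irreducible over Q (because 865 is not a perfect cube, so h has no rational root, and a monic cubic with no rational root is irreducible), g is also irreducible (irreducibility is preserved under the substitution x → x - 13). Hence m_α(x) = x^3 - 39x^2 + 507x - 3062.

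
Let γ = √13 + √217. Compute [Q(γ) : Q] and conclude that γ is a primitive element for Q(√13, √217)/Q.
[Q(γ) : Q] = 4 (equivalently, Q(γ) = Q(√13, √217))

Obviously Q(γ) ⊆ Q(√13, √217), and [Q(√13, √217):Q] = 4 (since 13, 217 are distinct squarefree integers > 1 with 2821 not a perfect square). To show equality we compute the minimal polynomial of γ. From γ = √13 + √217: γ^2 = 13 + 2√(2821) + 217 = 230 + 2√(2821), so γ^2 - 230 = 2√(2821); squaring, (γ^2 - 230)^2 = 4·2821, i.e. γ^4 - 460γ^2 + 52900 - 11284 = 0, i.e. γ^4 - 460γ^2 + 41616 = 0. So γ is a root of x^4 - 460x^2 + 41616. This polynomial is irreducible over Q: it has no rational root (each ±√13 ± √217 is irrational), and any factorization into two quadratics over Q would force √(2821) ∈ Q (pairing opposite roots) or √13, √217 ∈ Q (other pairings), all impossible. Hence [Q(γ):Q] = 4 = [Q(√13, √217):Q], so Q(γ) = Q(√13, √217).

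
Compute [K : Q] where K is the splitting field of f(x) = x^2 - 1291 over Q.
[K : Q] = 2

f(x) = x^2 - 1291 factors as (x - √1291)(x + √1291). The splitting field is K = Q(√1291). Since 1291 is squarefree and > 1, it is not a perfect square, so x^2 - 1291 is irreducible over Q and [Q(√1291) : Q] = 2. Hence [K : Q] = 2.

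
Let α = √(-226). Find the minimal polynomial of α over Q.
m_α(x) = x^2 + 226

α satisfies α^2 + 226 = 0, so x^2 + 226 annihilates α. Since d = -226 is squarefree and ≠ 1, it is not a perfect square in Q, so x^2 + 226 has no rational root and is therefore irreducible over Q (a degree-2 polynomial over a field is irreducible iff it has no root). Hence m_α(x) = x^2 + 226.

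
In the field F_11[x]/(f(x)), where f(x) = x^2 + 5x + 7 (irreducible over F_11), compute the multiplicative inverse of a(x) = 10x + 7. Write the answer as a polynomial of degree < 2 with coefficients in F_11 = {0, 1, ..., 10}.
a(x)^(-1) ≡ 4x + 4 (mod f(x))

Since f is irreducible over F_11, F_11[x]/(f) is a field and a(x) ≠ 0 has an inverse. Apply the extended Euclidean algorithm to f(x) and a(x) in F_11[x]: f(x) = (10x + 10)·a(x) + (3). The last nonzero remainder is the constant 3 = gcd(f, a) in F_11. Back-substituting through the division chain expresses 3 = s(x)·a(x) + t(x)·f(x) with s(x) ≡ x + 1 (mod f), so (x + 1)·a(x) ≡ 3 (mod f). Multiplying by 3^(-1) ≡ 4 in F_11 gives a(x)^(-1) ≡ 4·(x + 1) ≡ 4x + 4 (mod f). Check: (10x + 7)·(4x + 4) = 7x^2 + 2x + 6 ≡ 1 (mod x^2 + 5x + 7).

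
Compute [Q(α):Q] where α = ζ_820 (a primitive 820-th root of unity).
[Q(α):Q] = 320

The minimal polynomial of ζ_820 over Q is the 820-th cyclotomic polynomial Φ_820(x), which is irreducible over Q and has degree φ(820) = 320. Hence [Q(α):Q] = φ(820) = 320.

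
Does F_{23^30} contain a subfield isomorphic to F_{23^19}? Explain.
No: F_{23^19} is not a subfield of F_{23^30}

F_{p^m} embeds in F_{p^n} iff m | n. Here 19 ∤ 30 (since 30 = 1·19 + 11 with remainder 11 ≠ 0), so F_{23^19} is not a subfield of F_{23^30}. Equivalently: if it were, the tower law would give 19 = [F_{23^19}:F_23] dividing [F_{23^30}:F_23] = 30, contradiction.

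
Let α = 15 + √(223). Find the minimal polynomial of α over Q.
m_α(x) = x^2 - 30x + 2

From α - 15 = √(223), squaring gives (α - 15)^2 = 223, i.e. α^2 - 30α + 225 = 223, so α^2 - 30α + 2 = 0. The discriminant of x^2 - 30x + 2 is (-30)^2 - 4·(2) = 900 - 8 = 892, and 4·(223) is not a perfect square in Q since 223 is squarefree and ≠ 1. Hence x^2 - 30x + 2 is irreducible over Q and is the minimal polynomial of α.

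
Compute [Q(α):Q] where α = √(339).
[Q(α):Q] = 2

[Q(α):Q] equals the degree of the minimal polynomial of α. Here α^2 = 339 and x^2 - 339 is irreducible (d = 339 is squarefree, ≠ 1, hence not a square), so deg(m_α) = 2. Thus [Q(α):Q] = 2.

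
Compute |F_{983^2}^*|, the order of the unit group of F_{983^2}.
|F_{983^2}^*| = 966288

F_{983^2} has 983^2 = 966289 elements; its multiplicative group consists of all nonzero elements, so |F_{983^2}^*| = 966289 - 1 = 966288. (It is cyclic since any finite subgroup of the multiplicative group of a field is cyclic.)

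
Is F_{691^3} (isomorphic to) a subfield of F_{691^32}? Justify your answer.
No: F_{691^3} is not a subfield of F_{691^32}

F_{p^m} embeds in F_{p^n} iff m | n. Here 3 ∤ 32 (since 32 = 10·3 + 2 with remainder 2 ≠ 0), so F_{691^3} is not a subfield of F_{691^32}. Equivalently: if it were, the tower law would give 3 = [F_{691^3}:F_691] dividing [F_{691^32}:F_691] = 32, contradiction.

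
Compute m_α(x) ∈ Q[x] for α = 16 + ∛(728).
m_α(x) = x^3 - 48x^2 + 768x - 4824

Set β = α - 16 = ∛(728), so β^3 = 728. Then (α - 16)^3 - 728 = 0, i.e. α is a root of g(x) = (x - 16)^3 - 728 = x^3 - 48x^2 + 768x - 4824. Since g(x) = h(x - 16) where h(x) = x^3 - 728, and h is irreducible over Q (because 728 is not a perfect cube, so h has no rational root, and a monic cubic with no rational root is irreducible), g is also irreducible (irreducibility is preserved under the substitution x → x - 16). Hence m_α(x) = x^3 - 48x^2 + 768x - 4824.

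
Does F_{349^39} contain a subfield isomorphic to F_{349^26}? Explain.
No: F_{349^26} is not a subfield of F_{349^39}

F_{p^m} embeds in F_{p^n} iff m | n. Here 26 ∤ 39 (since 39 = 1·26 + 13 with remainder 13 ≠ 0), so F_{349^26} is not a subfield of F_{349^39}. Equivalently: if it were, the tower law would give 26 = [F_{349^26}:F_349] dividing [F_{349^39}:F_349] = 39, contradiction.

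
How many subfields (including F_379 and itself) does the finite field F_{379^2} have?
F_{379^2} has 2 subfields

The subfields of F_{p^n} are exactly the fields F_{p^d} for d | n (each is the fixed field of the unique index-d subgroup of Gal(F_{p^n}/F_p) ≅ Z/nZ). The divisors of n = 2 are {1, 2}, giving 2 subfields: F_{379^1}, F_{379^2}.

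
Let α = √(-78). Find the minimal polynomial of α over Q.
m_α(x) = x^2 + 78

α satisfies α^2 + 78 = 0, so x^2 + 78 annihilates α. Since d = -78 is squarefree and ≠ 1, it is not a perfect square in Q, so x^2 + 78 has no rational root and is therefore irreducible over Q (a degree-2 polynomial over a field is irreducible iff it has no root). Hence m_α(x) = x^2 + 78.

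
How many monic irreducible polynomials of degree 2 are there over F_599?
There are 179101 monic irreducible polynomials of degree 2 over F_599

Each element of F_{599^2} that lies in no proper subfield is a root of exactly one monic irreducible of degree 2 over F_599, and each such polynomial has 2 distinct roots in F_{599^2}. By Möbius inversion the count is N_599(2) = (1/2) Σ_{d|2} μ(2/d) · 599^d = (1/2)(μ(2)·599^1 + μ(1)·599^2) = 358202/2 = 179101.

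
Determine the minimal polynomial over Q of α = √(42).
m_α(x) = x^2 - 42

α satisfies α^2 - 42 = 0, so x^2 - 42 annihilates α. Since d = 42 is squarefree and ≠ 1, it is not a perfect square in Q, so x^2 - 42 has no rational root and is therefore irreducible over Q (a degree-2 polynomial over a field is irreducible iff it has no root). Hence m_α(x) = x^2 - 42.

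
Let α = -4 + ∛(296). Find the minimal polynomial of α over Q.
m_α(x) = x^3 + 12x^2 + 48x - 232

Set β = α + 4 = ∛(296), so β^3 = 296. Then (α + 4)^3 - 296 = 0, i.e. α is a root of g(x) = (x + 4)^3 - 296 = x^3 + 12x^2 + 48x - 232. Since g(x) = h(x + 4) where h(x) = x^3 - 296, and h is irreducible over Q (because 296 is not a perfect cube, so h has no rational root, and a monic cubic with no rational root is irreducible), g is also irreducible (irreducibility is preserved under the substitution x → x + 4). Hence m_α(x) = x^3 + 12x^2 + 48x - 232.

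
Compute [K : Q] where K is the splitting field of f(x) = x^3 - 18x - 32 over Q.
[K : Q] = 6

By the rational root test, any rational root of the monic integer polynomial f(x) = x^3 - 18x - 32 must be an integer dividing the constant term -32, i.e. one of ±{1, 2, 4, 8, 16, 32}. Evaluating: f(1) = -49, f(-1) = -15, f(2) = -60, f(-2) = -4, f(4) = -40, f(-4) = -24, f(8) = 336, f(-8) = -400, f(16) = 3776, f(-16) = -3840, f(32) = 32160, f(-32) = -32224; none is 0, so f has no rational root and is therefore irreducible over Q (a cubic with no linear factor over a field is irreducible). For an irreducible cubic, the Galois group is A_3 or S_3 according as the discriminant disc(f) = -4a^3 - 27b^2 = -4·(-18)^3 - 27·(-32)^2 = -4320 is or is not a square in Q. Here disc(f) = -4320 is not a perfect square in Q, so the Galois group of f over Q is not contained in A_3 and must be all of S_3. The splitting field has degree |S_3| = 6 over Q, so [K : Q] = 6.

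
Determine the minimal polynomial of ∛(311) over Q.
m_α(x) = x^3 - 311

α satisfies α^3 = 311, so x^3 - 311 annihilates α. By the rational root test, a rational root p/q (in lowest terms) of x^3 - 311 would satisfy p^3 = 311 q^3, forcing q = 1 and p^3 = 311; but 311 is not a perfect cube, contradiction. A monic cubic over Q with no rational root is irreducible (any nontrivial factorization would include a linear factor). Hence x^3 - 311 is the minimal polynomial of α, and in particular [Q(α):Q] = 3.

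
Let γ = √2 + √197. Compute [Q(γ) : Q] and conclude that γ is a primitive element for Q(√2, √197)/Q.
[Q(γ) : Q] = 4 (equivalently, Q(γ) = Q(√2, √197))

Obviously Q(γ) ⊆ Q(√2, √197), and [Q(√2, √197):Q] = 4 (since 2, 197 are distinct squarefree integers > 1 with 394 not a perfect square). To show equality we compute the minimal polynomial of γ. From γ = √2 + √197: γ^2 = 2 + 2√(394) + 197 = 199 + 2√(394), so γ^2 - 199 = 2√(394); squaring, (γ^2 - 199)^2 = 4·394, i.e. γ^4 - 398γ^2 + 39601 - 1576 = 0, i.e. γ^4 - 398γ^2 + 38025 = 0. So γ is a root of x^4 - 398x^2 + 38025. This polynomial is irreducible over Q: it has no rational root (each ±√2 ± √197 is irrational), and any factorization into two quadratics over Q would force √(394) ∈ Q (pairing opposite roots) or √2, √197 ∈ Q (other pairings), all impossible. Hence [Q(γ):Q] = 4 = [Q(√2, √197):Q], so Q(γ) = Q(√2, √197).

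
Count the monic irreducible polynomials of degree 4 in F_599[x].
There are 32184449700 monic irreducible polynomials of degree 4 over F_599

Each element of F_{599^4} that lies in no proper subfield is a root of exactly one monic irreducible of degree 4 over F_599, and each such polynomial has 4 distinct roots in F_{599^4}. By Möbius inversion the count is N_599(4) = (1/4) Σ_{d|4} μ(4/d) · 599^d = (1/4)(μ(4)·599^1 + μ(2)·599^2 + μ(1)·599^4) = 128737798800/4 = 32184449700.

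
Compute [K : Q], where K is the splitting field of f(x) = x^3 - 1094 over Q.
[K : Q] = 6

The roots of x^3 - 1094 are ∛1094, ω∛1094, ω^2∛1094 where ω = e^(2πi/3) is a primitive cube root of unity, so K = Q(∛1094, ω). Now [Q(∛1094):Q] = 3 (since 1094 is not a perfect cube, x^3 - 1094 is irreducible) and [Q(ω):Q] = 2. Both 2 and 3 divide [K:Q], and [K:Q] ≤ 3·2 = 6, so [K:Q] = 6. (Equivalently: Q(∛1094) ⊂ R but ω ∉ R, so [K : Q(∛1094)] = 2.)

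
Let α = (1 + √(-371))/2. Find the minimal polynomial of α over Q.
m_α(x) = x^2 - x + 93

From 2α - 1 = √(-371), squaring gives (2α - 1)^2 = -371, i.e. 4α^2 - 4α + 1 = -371, so α^2 - α + (1 + 371)/4 = 0. Since -371 ≡ 1 (mod 4), (1 + 371)/4 = 93 ∈ Z. The polynomial x^2 - x + 93 has discriminant 1 - 4·(93) = -371, which is not a perfect square in Q (d = -371 is squarefree and ≠ 1), so x^2 - x + 93 is irreducible over Q. It is the minimal polynomial of α.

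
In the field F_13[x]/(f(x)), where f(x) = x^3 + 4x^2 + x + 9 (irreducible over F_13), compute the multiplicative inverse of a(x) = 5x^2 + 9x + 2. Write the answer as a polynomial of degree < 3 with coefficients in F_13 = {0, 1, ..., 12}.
a(x)^(-1) ≡ 9x^2 + 9x + 11 (mod f(x))

Since f is irreducible over F_13, F_13[x]/(f) is a field and a(x) ≠ 0 has an inverse. Apply the extended Euclidean algorithm to f(x) and a(x) in F_13[x]: f(x) = (8x + 2)·a(x) + (6x + 5);  a(x) = (3x + 12)·(6x + 5) + (7). The last nonzero remainder is the constant 7 = gcd(f, a) in F_13. Back-substituting through the division chain expresses 7 = s(x)·a(x) + t(x)·f(x) with s(x) ≡ 11x^2 + 11x + 12 (mod f), so (11x^2 + 11x + 12)·a(x) ≡ 7 (mod f). Multiplying by 7^(-1) ≡ 2 in F_13 gives a(x)^(-1) ≡ 2·(11x^2 + 11x + 12) ≡ 9x^2 + 9x + 11 (mod f). Check: (5x^2 + 9x + 2)·(9x^2 + 9x + 11) = 6x^4 + 9x^3 + 11x^2 + 9 ≡ 1 (mod x^3 + 4x^2 + x + 9).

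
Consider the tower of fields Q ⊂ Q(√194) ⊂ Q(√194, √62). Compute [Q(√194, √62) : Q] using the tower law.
[Q(√194, √62) : Q] = 4

[Q(√194):Q] = 2 (min poly x^2 - 194, irreducible since 194 is squarefree > 1). For the top step, suppose √62 ∈ Q(√194), say √62 = c + d√194 with c, d ∈ Q. Squaring: 62 = c^2 + 194d^2 + 2cd√194. Since √194 ∉ Q this forces 2cd = 0. If d = 0 then √62 = c ∈ Q, contradicting 62 squarefree > 1. If c = 0 then 62 = 194d^2, so 194·62 = (194d)^2 is a perfect square in Q — but 194·62 = 12028 is not a perfect square (since 194 and 62 are distinct squarefree integers). Contradiction. Hence √62 ∉ Q(√194), so x^2 - 62 stays irreducible over Q(√194) and [Q(√194, √62) : Q(√194)] = 2. By the tower law, [Q(√194, √62) : Q] = 2 · 2 = 4.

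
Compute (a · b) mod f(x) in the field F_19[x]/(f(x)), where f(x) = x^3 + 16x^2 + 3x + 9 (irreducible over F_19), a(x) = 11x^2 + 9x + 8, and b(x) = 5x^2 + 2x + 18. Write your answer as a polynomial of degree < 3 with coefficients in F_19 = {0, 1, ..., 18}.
a · b ≡ 8x^2 + 13x + 13 (mod f(x))

Multiply in F_19[x]: a(x)·b(x) = (11x^2 + 9x + 8)·(5x^2 + 2x + 18) = 17x^4 + 10x^3 + 9x^2 + 7x + 11. This has degree ≥ 3, so divide by f(x) over F_19: 17x^4 + 10x^3 + 9x^2 + 7x + 11 = (17x + 4)·(x^3 + 16x^2 + 3x + 9) + (8x^2 + 13x + 13). Hence a·b ≡ 8x^2 + 13x + 13 (mod f). (F_19[x]/(f) is a field with 19^3 = 6859 elements since f is irreducible of degree 3.)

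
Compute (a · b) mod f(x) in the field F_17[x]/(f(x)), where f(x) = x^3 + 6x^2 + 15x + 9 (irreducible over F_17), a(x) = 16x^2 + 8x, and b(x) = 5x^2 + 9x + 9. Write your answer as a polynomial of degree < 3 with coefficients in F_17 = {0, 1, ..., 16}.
a · b ≡ 10x^2 + x + 12 (mod f(x))

Multiply in F_17[x]: a(x)·b(x) = (16x^2 + 8x)·(5x^2 + 9x + 9) = 12x^4 + 14x^3 + 12x^2 + 4x. This has degree ≥ 3, so divide by f(x) over F_17: 12x^4 + 14x^3 + 12x^2 + 4x = (12x + 10)·(x^3 + 6x^2 + 15x + 9) + (10x^2 + x + 12). Hence a·b ≡ 10x^2 + x + 12 (mod f). (F_17[x]/(f) is a field with 17^3 = 4913 elements since f is irreducible of degree 3.)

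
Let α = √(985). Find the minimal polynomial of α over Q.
m_α(x) = x^2 - 985

α satisfies α^2 - 985 = 0, so x^2 - 985 annihilates α. Since d = 985 is squarefree and ≠ 1, it is not a perfect square in Q, so x^2 - 985 has no rational root and is therefore irreducible over Q (a degree-2 polynomial over a field is irreducible iff it has no root). Hence m_α(x) = x^2 - 985.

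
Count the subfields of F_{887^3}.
F_{887^3} has 2 subfields

The subfields of F_{p^n} are exactly the fields F_{p^d} for d | n (each is the fixed field of the unique index-d subgroup of Gal(F_{p^n}/F_p) ≅ Z/nZ). The divisors of n = 3 are {1, 3}, giving 2 subfields: F_{887^1}, F_{887^3}.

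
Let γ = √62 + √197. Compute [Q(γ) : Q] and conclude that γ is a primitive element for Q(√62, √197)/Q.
[Q(γ) : Q] = 4 (equivalently, Q(γ) = Q(√62, √197))

Obviously Q(γ) ⊆ Q(√62, √197), and [Q(√62, √197):Q] = 4 (since 62, 197 are distinct squarefree integers > 1 with 12214 not a perfect square). To show equality we compute the minimal polynomial of γ. From γ = √62 + √197: γ^2 = 62 + 2√(12214) + 197 = 259 + 2√(12214), so γ^2 - 259 = 2√(12214); squaring, (γ^2 - 259)^2 = 4·12214, i.e. γ^4 - 518γ^2 + 67081 - 48856 = 0, i.e. γ^4 - 518γ^2 + 18225 = 0. So γ is a root of x^4 - 518x^2 + 18225. This polynomial is irreducible over Q: it has no rational root (each ±√62 ± √197 is irrational), and any factorization into two quadratics over Q would force √(12214) ∈ Q (pairing opposite roots) or √62, √197 ∈ Q (other pairings), all impossible. Hence [Q(γ):Q] = 4 = [Q(√62, √197):Q], so Q(γ) = Q(√62, √197).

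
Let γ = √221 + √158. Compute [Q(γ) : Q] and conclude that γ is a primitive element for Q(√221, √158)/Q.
[Q(γ) : Q] = 4 (equivalently, Q(γ) = Q(√221, √158))

Obviously Q(γ) ⊆ Q(√221, √158), and [Q(√221, √158):Q] = 4 (since 221, 158 are distinct squarefree integers > 1 with 34918 not a perfect square). To show equality we compute the minimal polynomial of γ. From γ = √221 + √158: γ^2 = 221 + 2√(34918) + 158 = 379 + 2√(34918), so γ^2 - 379 = 2√(34918); squaring, (γ^2 - 379)^2 = 4·34918, i.e. γ^4 - 758γ^2 + 143641 - 139672 = 0, i.e. γ^4 - 758γ^2 + 3969 = 0. So γ is a root of x^4 - 758x^2 + 3969. This polynomial is irreducible over Q: it has no rational root (each ±√221 ± √158 is irrational), and any factorization into two quadratics over Q would force √(34918) ∈ Q (pairing opposite roots) or √221, √158 ∈ Q (other pairings), all impossible. Hence [Q(γ):Q] = 4 = [Q(√221, √158):Q], so Q(γ) = Q(√221, √158).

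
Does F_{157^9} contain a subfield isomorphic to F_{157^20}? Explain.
No: F_{157^20} is not a subfield of F_{157^9}

F_{p^m} embeds in F_{p^n} iff m | n. Here 20 ∤ 9 (since 9 = 0·20 + 9 with remainder 9 ≠ 0), so F_{157^20} is not a subfield of F_{157^9}. Equivalently: if it were, the tower law would give 20 = [F_{157^20}:F_157] dividing [F_{157^9}:F_157] = 9, contradiction.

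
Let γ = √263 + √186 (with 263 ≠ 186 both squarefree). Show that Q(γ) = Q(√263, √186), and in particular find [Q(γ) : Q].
[Q(γ) : Q] = 4 (equivalently, Q(γ) = Q(√263, √186))

Obviously Q(γ) ⊆ Q(√263, √186), and [Q(√263, √186):Q] = 4 (since 263, 186 are distinct squarefree integers > 1 with 48918 not a perfect square). To show equality we compute the minimal polynomial of γ. From γ = √263 + √186: γ^2 = 263 + 2√(48918) + 186 = 449 + 2√(48918), so γ^2 - 449 = 2√(48918); squaring, (γ^2 - 449)^2 = 4·48918, i.e. γ^4 - 898γ^2 + 201601 - 195672 = 0, i.e. γ^4 - 898γ^2 + 5929 = 0. So γ is a root of x^4 - 898x^2 + 5929. This polynomial is irreducible over Q: it has no rational root (each ±√263 ± √186 is irrational), and any factorization into two quadratics over Q would force √(48918) ∈ Q (pairing opposite roots) or √263, √186 ∈ Q (other pairings), all impossible. Hence [Q(γ):Q] = 4 = [Q(√263, √186):Q], so Q(γ) = Q(√263, √186).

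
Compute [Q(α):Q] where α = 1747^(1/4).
[Q(α):Q] = 4

α is a root of x^4 - 1747. By Eisenstein's criterion at the prime p = 1747 (which divides the constant term 1747 but p^2 = 3052009 does not, since 1747 is squarefree), x^4 - 1747 is irreducible over Q. Hence [Q(α):Q] = 4.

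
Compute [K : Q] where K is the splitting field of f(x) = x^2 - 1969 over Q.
[K : Q] = 2

f(x) = x^2 - 1969 factors as (x - √1969)(x + √1969). The splitting field is K = Q(√1969). Since 1969 is squarefree and > 1, it is not a perfect square, so x^2 - 1969 is irreducible over Q and [Q(√1969) : Q] = 2. Hence [K : Q] = 2.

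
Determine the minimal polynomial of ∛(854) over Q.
m_α(x) = x^3 - 854

α satisfies α^3 = 854, so x^3 - 854 annihilates α. By the rational root test, a rational root p/q (in lowest terms) of x^3 - 854 would satisfy p^3 = 854 q^3, forcing q = 1 and p^3 = 854; but 854 is not a perfect cube, contradiction. A monic cubic over Q with no rational root is irreducible (any nontrivial factorization would include a linear factor). Hence x^3 - 854 is the minimal polynomial of α, and in particular [Q(α):Q] = 3.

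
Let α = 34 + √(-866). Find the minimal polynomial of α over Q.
m_α(x) = x^2 - 68x + 2022

From α - 34 = √(-866), squaring gives (α - 34)^2 = -866, i.e. α^2 - 68α + 1156 = -866, so α^2 - 68α + 2022 = 0. The discriminant of x^2 - 68x + 2022 is (-68)^2 - 4·(2022) = 4624 - 8088 = -3464, and 4·(-866) is not a perfect square in Q since -866 is squarefree and ≠ 1. Hence x^2 - 68x + 2022 is irreducible over Q and is the minimal polynomial of α.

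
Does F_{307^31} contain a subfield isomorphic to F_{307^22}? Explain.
No: F_{307^22} is not a subfield of F_{307^31}

F_{p^m} embeds in F_{p^n} iff m | n. Here 22 ∤ 31 (since 31 = 1·22 + 9 with remainder 9 ≠ 0), so F_{307^22} is not a subfield of F_{307^31}. Equivalently: if it were, the tower law would give 22 = [F_{307^22}:F_307] dividing [F_{307^31}:F_307] = 31, contradiction.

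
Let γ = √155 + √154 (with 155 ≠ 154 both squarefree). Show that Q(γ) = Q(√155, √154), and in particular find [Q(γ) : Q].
[Q(γ) : Q] = 4 (equivalently, Q(γ) = Q(√155, √154))

Obviously Q(γ) ⊆ Q(√155, √154), and [Q(√155, √154):Q] = 4 (since 155, 154 are distinct squarefree integers > 1 with 23870 not a perfect square). To show equality we compute the minimal polynomial of γ. From γ = √155 + √154: γ^2 = 155 + 2√(23870) + 154 = 309 + 2√(23870), so γ^2 - 309 = 2√(23870); squaring, (γ^2 - 309)^2 = 4·23870, i.e. γ^4 - 618γ^2 + 95481 - 95480 = 0, i.e. γ^4 - 618γ^2 + 1 = 0. So γ is a root of x^4 - 618x^2 + 1. This polynomial is irreducible over Q: it has no rational root (each ±√155 ± √154 is irrational), and any factorization into two quadratics over Q would force √(23870) ∈ Q (pairing opposite roots) or √155, √154 ∈ Q (other pairings), all impossible. Hence [Q(γ):Q] = 4 = [Q(√155, √154):Q], so Q(γ) = Q(√155, √154).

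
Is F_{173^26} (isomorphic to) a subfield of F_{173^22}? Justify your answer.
No: F_{173^26} is not a subfield of F_{173^22}

F_{p^m} embeds in F_{p^n} iff m | n. Here 26 ∤ 22 (since 22 = 0·26 + 22 with remainder 22 ≠ 0), so F_{173^26} is not a subfield of F_{173^22}. Equivalently: if it were, the tower law would give 26 = [F_{173^26}:F_173] dividing [F_{173^22}:F_173] = 22, contradiction.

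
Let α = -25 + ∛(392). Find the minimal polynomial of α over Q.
m_α(x) = x^3 + 75x^2 + 1875x + 15233

Set β = α + 25 = ∛(392), so β^3 = 392. Then (α + 25)^3 - 392 = 0, i.e. α is a root of g(x) = (x + 25)^3 - 392 = x^3 + 75x^2 + 1875x + 15233. Since g(x) = h(x + 25) where h(x) = x^3 - 392, and h is irreducible over Q (because 392 is not a perfect cube, so h has no rational root, and a monic cubic with no rational root is irreducible), g is also irreducible (irreducibility is preserved under the substitution x → x + 25). Hence m_α(x) = x^3 + 75x^2 + 1875x + 15233.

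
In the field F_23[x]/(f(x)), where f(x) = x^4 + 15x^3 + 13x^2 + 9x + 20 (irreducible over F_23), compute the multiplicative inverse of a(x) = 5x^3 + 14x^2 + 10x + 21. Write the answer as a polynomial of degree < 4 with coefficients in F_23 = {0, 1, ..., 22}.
a(x)^(-1) ≡ 11x^3 + 18x + 7 (mod f(x))

Since f is irreducible over F_23, F_23[x]/(f) is a field and a(x) ≠ 0 has an inverse. Apply the extended Euclidean algorithm to f(x) and a(x) in F_23[x]: f(x) = (14x + 19)·a(x) + (21x^2 + 8x + 12);  a(x) = (9x + 6)·(21x^2 + 8x + 12) + (15x + 18);  (21x^2 + 8x + 12) = (6x + 1)·(15x + 18) + (17). The last nonzero remainder is the constant 17 = gcd(f, a) in F_23. Back-substituting through the division chain expresses 17 = s(x)·a(x) + t(x)·f(x) with s(x) ≡ 3x^3 + 7x + 4 (mod f), so (3x^3 + 7x + 4)·a(x) ≡ 17 (mod f). Multiplying by 17^(-1) ≡ 19 in F_23 gives a(x)^(-1) ≡ 19·(3x^3 + 7x + 4) ≡ 11x^3 + 18x + 7 (mod f). Check: (5x^3 + 14x^2 + 10x + 21)·(11x^3 + 18x + 7) = 9x^6 + 16x^5 + 16x^4 + 12x^3 + 2x^2 + 11x + 9 ≡ 1 (mod x^4 + 15x^3 + 13x^2 + 9x + 20).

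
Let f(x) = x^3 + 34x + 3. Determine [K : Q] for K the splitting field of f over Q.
[K : Q] = 6

By the rational root test, any rational root of the monic integer polynomial f(x) = x^3 + 34x + 3 must be an integer dividing the constant term 3, i.e. one of ±{1, 3}. Evaluating: f(1) = 38, f(-1) = -32, f(3) = 132, f(-3) = -126; none is 0, so f has no rational root and is therefore irreducible over Q (a cubic with no linear factor over a field is irreducible). For an irreducible cubic, the Galois group is A_3 or S_3 according as the discriminant disc(f) = -4a^3 - 27b^2 = -4·(34)^3 - 27·(3)^2 = -157459 is or is not a square in Q. Here disc(f) = -157459 is not a perfect square in Q, so the Galois group of f over Q is not contained in A_3 and must be all of S_3. The splitting field has degree |S_3| = 6 over Q, so [K : Q] = 6.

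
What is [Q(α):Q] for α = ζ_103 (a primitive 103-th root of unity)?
[Q(α):Q] = 102

The minimal polynomial of ζ_103 over Q is the 103-th cyclotomic polynomial Φ_103(x), which is irreducible over Q and has degree φ(103) = 102. Hence [Q(α):Q] = φ(103) = 102.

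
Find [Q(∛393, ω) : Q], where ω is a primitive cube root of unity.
[Q(∛393, ω) : Q] = 6

[Q(∛393):Q] = 3 (min poly x^3 - 393, irreducible since 393 is not a perfect cube). [Q(ω):Q] = 2 (min poly x^2 + x + 1). Since Q(∛393) ⊂ R and ω ∉ R, we have ω ∉ Q(∛393), so x^2 + x + 1 remains irreducible over Q(∛393) and [Q(∛393, ω) : Q(∛393)] = 2. By the tower law, [Q(∛393, ω) : Q] = 3 · 2 = 6. (In fact Q(∛393, ω) is the splitting field of x^3 - 393 over Q.)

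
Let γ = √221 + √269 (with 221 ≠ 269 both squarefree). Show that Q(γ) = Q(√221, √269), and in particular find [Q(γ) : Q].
[Q(γ) : Q] = 4 (equivalently, Q(γ) = Q(√221, √269))

Obviously Q(γ) ⊆ Q(√221, √269), and [Q(√221, √269):Q] = 4 (since 221, 269 are distinct squarefree integers > 1 with 59449 not a perfect square). To show equality we compute the minimal polynomial of γ. From γ = √221 + √269: γ^2 = 221 + 2√(59449) + 269 = 490 + 2√(59449), so γ^2 - 490 = 2√(59449); squaring, (γ^2 - 490)^2 = 4·59449, i.e. γ^4 - 980γ^2 + 240100 - 237796 = 0, i.e. γ^4 - 980γ^2 + 2304 = 0. So γ is a root of x^4 - 980x^2 + 2304. This polynomial is irreducible over Q: it has no rational root (each ±√221 ± √269 is irrational), and any factorization into two quadratics over Q would force √(59449) ∈ Q (pairing opposite roots) or √221, √269 ∈ Q (other pairings), all impossible. Hence [Q(γ):Q] = 4 = [Q(√221, √269):Q], so Q(γ) = Q(√221, √269).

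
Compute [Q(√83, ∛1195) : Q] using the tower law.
[Q(√83, ∛1195) : Q] = 6

Let L = Q(√83, ∛1195). Since Q(√83) ⊂ L and [Q(√83):Q] = 2, the tower law gives 2 | [L:Q]. Likewise Q(∛1195) ⊂ L with [Q(∛1195):Q] = 3 (because 1195 is not a perfect cube), so 3 | [L:Q]. As gcd(2,3) = 1, [L:Q] is divisible by 6. Conversely L is generated over Q by √83 and ∛1195, so [L:Q] ≤ 2·3 = 6. Therefore [Q(√83, ∛1195) : Q] = 6.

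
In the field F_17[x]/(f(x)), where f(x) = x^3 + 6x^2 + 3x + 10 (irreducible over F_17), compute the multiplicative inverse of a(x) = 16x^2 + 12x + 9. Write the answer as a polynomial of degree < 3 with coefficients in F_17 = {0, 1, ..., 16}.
a(x)^(-1) ≡ 9x^2 + 15x + 1 (mod f(x))

Since f is irreducible over F_17, F_17[x]/(f) is a field and a(x) ≠ 0 has an inverse. Apply the extended Euclidean algorithm to f(x) and a(x) in F_17[x]: f(x) = (16x + 16)·a(x) + (7x + 2);  a(x) = (12x + 8)·(7x + 2) + (10). The last nonzero remainder is the constant 10 = gcd(f, a) in F_17. Back-substituting through the division chain expresses 10 = s(x)·a(x) + t(x)·f(x) with s(x) ≡ 5x^2 + 14x + 10 (mod f), so (5x^2 + 14x + 10)·a(x) ≡ 10 (mod f). Multiplying by 10^(-1) ≡ 12 in F_17 gives a(x)^(-1) ≡ 12·(5x^2 + 14x + 10) ≡ 9x^2 + 15x + 1 (mod f). Check: (16x^2 + 12x + 9)·(9x^2 + 15x + 1) = 8x^4 + 8x^3 + 5x^2 + 11x + 9 ≡ 1 (mod x^3 + 6x^2 + 3x + 10).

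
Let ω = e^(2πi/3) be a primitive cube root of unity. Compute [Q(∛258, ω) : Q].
[Q(∛258, ω) : Q] = 6

[Q(∛258):Q] = 3 (min poly x^3 - 258, irreducible since 258 is not a perfect cube). [Q(ω):Q] = 2 (min poly x^2 + x + 1). Since Q(∛258) ⊂ R and ω ∉ R, we have ω ∉ Q(∛258), so x^2 + x + 1 remains irreducible over Q(∛258) and [Q(∛258, ω) : Q(∛258)] = 2. By the tower law, [Q(∛258, ω) : Q] = 3 · 2 = 6. (In fact Q(∛258, ω) is the splitting field of x^3 - 258 over Q.)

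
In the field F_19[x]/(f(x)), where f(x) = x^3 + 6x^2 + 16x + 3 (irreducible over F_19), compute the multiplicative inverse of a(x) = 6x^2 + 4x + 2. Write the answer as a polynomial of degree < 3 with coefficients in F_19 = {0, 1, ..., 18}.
a(x)^(-1) ≡ 11x^2 + 18x + 5 (mod f(x))

Since f is irreducible over F_19, F_19[x]/(f) is a field and a(x) ≠ 0 has an inverse. Apply the extended Euclidean algorithm to f(x) and a(x) in F_19[x]: f(x) = (16x + 3)·a(x) + (10x + 16);  a(x) = (12x + 4)·(10x + 16) + (14). The last nonzero remainder is the constant 14 = gcd(f, a) in F_19. Back-substituting through the division chain expresses 14 = s(x)·a(x) + t(x)·f(x) with s(x) ≡ 2x^2 + 5x + 13 (mod f), so (2x^2 + 5x + 13)·a(x) ≡ 14 (mod f). Multiplying by 14^(-1) ≡ 15 in F_19 gives a(x)^(-1) ≡ 15·(2x^2 + 5x + 13) ≡ 11x^2 + 18x + 5 (mod f). Check: (6x^2 + 4x + 2)·(11x^2 + 18x + 5) = 9x^4 + 10x^2 + 18x + 10 ≡ 1 (mod x^3 + 6x^2 + 16x + 3).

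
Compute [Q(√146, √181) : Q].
[Q(√146, √181) : Q] = 4

[Q(√146):Q] = 2 (min poly x^2 - 146, irreducible since 146 is squarefree > 1). For the top step, suppose √181 ∈ Q(√146), say √181 = c + d√146 with c, d ∈ Q. Squaring: 181 = c^2 + 146d^2 + 2cd√146. Since √146 ∉ Q this forces 2cd = 0. If d = 0 then √181 = c ∈ Q, contradicting 181 squarefree > 1. If c = 0 then 181 = 146d^2, so 146·181 = (146d)^2 is a perfect square in Q — but 146·181 = 26426 is not a perfect square (since 146 and 181 are distinct squarefree integers). Contradiction. Hence √181 ∉ Q(√146), so x^2 - 181 stays irreducible over Q(√146) and [Q(√146, √181) : Q(√146)] = 2. By the tower law, [Q(√146, √181) : Q] = 2 · 2 = 4.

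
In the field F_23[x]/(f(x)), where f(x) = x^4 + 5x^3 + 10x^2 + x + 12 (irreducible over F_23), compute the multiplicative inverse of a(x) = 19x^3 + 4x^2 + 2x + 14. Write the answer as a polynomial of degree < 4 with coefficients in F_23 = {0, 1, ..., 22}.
a(x)^(-1) ≡ 9x^3 + 2x^2 + 2x + 6 (mod f(x))

Since f is irreducible over F_23, F_23[x]/(f) is a field and a(x) ≠ 0 has an inverse. Apply the extended Euclidean algorithm to f(x) and a(x) in F_23[x]: f(x) = (17x + 10)·a(x) + (5x^2 + 19x + 10);  a(x) = (13x + 2)·(5x^2 + 19x + 10) + (18x + 17);  (5x^2 + 19x + 10) = (22x + 2)·(18x + 17) + (22). The last nonzero remainder is the constant 22 = gcd(f, a) in F_23. Back-substituting through the division chain expresses 22 = s(x)·a(x) + t(x)·f(x) with s(x) ≡ 14x^3 + 21x^2 + 21x + 17 (mod f), so (14x^3 + 21x^2 + 21x + 17)·a(x) ≡ 22 (mod f). Multiplying by 22^(-1) ≡ 22 in F_23 gives a(x)^(-1) ≡ 22·(14x^3 + 21x^2 + 21x + 17) ≡ 9x^3 + 2x^2 + 2x + 6 (mod f). Check: (19x^3 + 4x^2 + 2x + 14)·(9x^3 + 2x^2 + 2x + 6) = 10x^6 + 5x^5 + 18x^4 + 22x^3 + 10x^2 + 17x + 15 ≡ 1 (mod x^4 + 5x^3 + 10x^2 + x + 12).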